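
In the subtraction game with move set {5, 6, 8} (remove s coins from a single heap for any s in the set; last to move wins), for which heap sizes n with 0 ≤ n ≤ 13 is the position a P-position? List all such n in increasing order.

0, 1, 2, 3, 4, 13

Grundy values for subtraction set {5, 6, 8}:
g(0) = mex{} = 0
g(1) = mex{} = 0
g(2) = mex{} = 0
g(3) = mex{} = 0
g(4) = mex{} = 0
g(5) = mex{0} = 1
g(6) = mex{0} = 1
g(7) = mex{0} = 1
g(8) = mex{0} = 1
g(9) = mex{0} = 1
g(10) = mex{0,1} = 2
g(11) = mex{0,1} = 2
g(12) = mex{0,1} = 2
g(13) = mex{1} = 0
The P-positions (g = 0) in 0..13 are 0, 1, 2, 3, 4, 13.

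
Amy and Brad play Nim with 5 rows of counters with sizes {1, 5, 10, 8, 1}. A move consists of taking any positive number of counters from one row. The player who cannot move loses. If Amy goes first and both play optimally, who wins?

Amy wins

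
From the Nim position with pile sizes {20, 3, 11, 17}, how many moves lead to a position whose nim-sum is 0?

Nim-sum: 20 XOR 3 XOR 11 XOR 17 = 13.
The overall nim-sum is X = 13. A pile of size p has a winning move iff p XOR X < p (reduce it to p XOR X).
  20: 20 XOR 13 = 25 ≥ 20 — no move.
  3: 3 XOR 13 = 14 ≥ 3 — no move.
  11: 11 XOR 13 = 6 < 11 — winning move (to 6).
  17: 17 XOR 13 = 28 ≥ 17 — no move.
That gives 1 winning move.

1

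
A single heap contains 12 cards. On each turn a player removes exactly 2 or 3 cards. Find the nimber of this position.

1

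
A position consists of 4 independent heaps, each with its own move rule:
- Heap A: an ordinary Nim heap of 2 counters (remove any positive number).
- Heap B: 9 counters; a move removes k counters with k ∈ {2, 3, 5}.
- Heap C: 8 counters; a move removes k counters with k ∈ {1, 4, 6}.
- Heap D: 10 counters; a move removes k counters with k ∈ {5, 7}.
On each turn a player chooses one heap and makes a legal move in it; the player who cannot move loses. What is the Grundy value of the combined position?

0

Heap A is a plain Nim heap of size 2, so its Grundy value is 2.
Grundy values for heap B (subtraction set {2, 3, 5}):
k:     0  1  2  3  4  5  6  7  8  9
g(k):  0  0  1  1  2  2  3  0  0  1
So g(9) = 1.
For heap C, compute g(0), g(1), … with moves {1, 4, 6}:
k:     0  1  2  3  4  5  6  7  8
g(k):  0  1  0  1  2  0  1  0  1
So g(8) = 1.
For heap D, compute g(0), g(1), … with moves {5, 7}:
k:     0  1  2  3  4  5  6  7  8  9 10
g(k):  0  0  0  0  0  1  1  1  1  1  2
So g(10) = 2.
By the Sprague-Grundy theorem, the Grundy value of a sum of independent games is the XOR of the component values.
Combined value = 2 XOR 1 XOR 1 XOR 2 = 0.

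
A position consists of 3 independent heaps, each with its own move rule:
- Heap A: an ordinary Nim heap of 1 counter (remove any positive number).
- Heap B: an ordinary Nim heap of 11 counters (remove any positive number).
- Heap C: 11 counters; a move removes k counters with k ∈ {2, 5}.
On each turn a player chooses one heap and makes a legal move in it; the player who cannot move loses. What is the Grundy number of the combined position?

Heap A is a plain Nim heap of size 1, so its Grundy value is 1.
Heap B is a plain Nim heap of size 11, so its Grundy value is 11.
Grundy values for heap C (subtraction set {2, 5}):
g(0) = mex{} = 0
g(1) = mex{} = 0
g(2) = mex{0} = 1
g(3) = mex{0} = 1
g(4) = mex{1} = 0
g(5) = mex{0,1} = 2
g(6) = mex{0} = 1
g(7) = mex{1,2} = 0
g(8) = mex{1} = 0
g(9) = mex{0} = 1
g(10) = mex{0,2} = 1
g(11) = mex{1} = 0
So g(11) = 0.
By the Sprague-Grundy theorem, the Grundy value of a sum of independent games is the XOR of the component values.
Combined value = 1 XOR 11 XOR 0 = 10.

10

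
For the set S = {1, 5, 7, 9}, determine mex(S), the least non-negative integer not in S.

0 is not in the set, so the mex is 0.

0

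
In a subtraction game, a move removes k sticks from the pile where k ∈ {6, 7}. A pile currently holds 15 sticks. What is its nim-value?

Build the Grundy sequence with g(k) = mex{g(k−s) : s ∈ {6, 7}, s ≤ k}:
k:     0  1  2  3  4  5  6  7  8  9 10 11 12 13 14 15
g(k):  0  0  0  0  0  0  1  1  1  1  1  1  2  0  0  0
So g(15) = 0.

0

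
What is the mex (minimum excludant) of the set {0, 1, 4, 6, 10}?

The values 0, 1 are all present; 2 is the first non-negative integer missing from the set.

2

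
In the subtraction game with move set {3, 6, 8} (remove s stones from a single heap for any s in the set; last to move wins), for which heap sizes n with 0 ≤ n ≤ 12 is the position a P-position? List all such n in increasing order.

0, 1, 2, 11, 12

Compute g(0), g(1), … for moves {3, 6, 8}:
k:     0  1  2  3  4  5  6  7  8  9 10 11 12
g(k):  0  0  0  1  1  1  2  2  2  3  3  0  0
The P-positions (g = 0) in 0..12 are 0, 1, 2, 11, 12.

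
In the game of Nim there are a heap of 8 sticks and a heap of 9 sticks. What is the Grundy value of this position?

Nim-sum: 8 ⊕ 9 = 1.

1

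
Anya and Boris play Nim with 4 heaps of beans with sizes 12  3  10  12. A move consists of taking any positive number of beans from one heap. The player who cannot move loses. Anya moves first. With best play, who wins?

Anya wins

Write each in binary and XOR column by column:
  1100  (12)
  0011  (3)
  1010  (10)
  1100  (12)
  ----
  1001  (9)
The nim-sum is 9 ≠ 0, so this is an N-position: the player to move can win; Anya has a winning move.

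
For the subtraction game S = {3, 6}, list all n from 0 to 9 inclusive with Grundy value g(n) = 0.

0, 1, 2, 9

Grundy values for subtraction set {3, 6}:
g(0) = mex{} = 0
g(1) = mex{} = 0
g(2) = mex{} = 0
g(3) = mex{0} = 1
g(4) = mex{0} = 1
g(5) = mex{0} = 1
g(6) = mex{0,1} = 2
g(7) = mex{0,1} = 2
g(8) = mex{0,1} = 2
g(9) = mex{1,2} = 0
The P-positions (g = 0) in 0..9 are 0, 1, 2, 9.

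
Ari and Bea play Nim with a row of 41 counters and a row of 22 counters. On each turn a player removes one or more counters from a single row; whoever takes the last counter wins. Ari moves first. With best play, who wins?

Nim-sum: 41 XOR 22 = 63.
The nim-sum is 63 ≠ 0, so this is an N-position: the player to move can win; Ari has a winning move.

Ari wins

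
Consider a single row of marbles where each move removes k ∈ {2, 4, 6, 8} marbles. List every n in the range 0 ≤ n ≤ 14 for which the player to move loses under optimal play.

Compute g(0), g(1), … for moves {2, 4, 6, 8}:
k:     0  1  2  3  4  5  6  7  8  9 10 11 12 13 14
g(k):  0  0  1  1  2  2  3  3  4  4  0  0  1  1  2
The P-positions (g = 0) in 0..14 are 0, 1, 10, 11.

0, 1, 10, 11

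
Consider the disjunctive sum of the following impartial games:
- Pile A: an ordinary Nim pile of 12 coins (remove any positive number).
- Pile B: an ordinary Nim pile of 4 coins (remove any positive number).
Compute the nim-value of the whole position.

8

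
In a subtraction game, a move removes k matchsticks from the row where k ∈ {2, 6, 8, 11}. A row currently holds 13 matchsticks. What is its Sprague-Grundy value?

Build the Grundy sequence with g(k) = mex{g(k−s) : s ∈ {2, 6, 8, 11}, s ≤ k}:
k:     0  1  2  3  4  5  6  7  8  9 10 11 12 13
g(k):  0  0  1  1  0  0  1  1  2  2  3  3  2  2
So g(13) = 2.

2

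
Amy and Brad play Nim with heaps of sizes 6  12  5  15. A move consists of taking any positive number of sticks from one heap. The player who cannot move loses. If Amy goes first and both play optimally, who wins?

Compute the nim-sum pairwise:
6 ^ 12 = 10
10 ^ 5 = 15
15 ^ 15 = 0
The nim-sum is 0, so this is a P-position: the player to move is in a losing position under optimal play; Amy is about to move from it and so loses — Brad wins.

Brad wins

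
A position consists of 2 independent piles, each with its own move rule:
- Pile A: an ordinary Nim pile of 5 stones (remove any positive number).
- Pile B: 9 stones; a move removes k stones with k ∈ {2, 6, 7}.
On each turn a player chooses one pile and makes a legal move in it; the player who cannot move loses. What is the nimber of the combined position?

5

Pile A is a plain Nim pile of size 5, so its Grundy value is 5.
Grundy values for pile B (subtraction set {2, 6, 7}):
g(0) = mex{} = 0
g(1) = mex{} = 0
g(2) = mex{0} = 1
g(3) = mex{0} = 1
g(4) = mex{1} = 0
g(5) = mex{1} = 0
g(6) = mex{0} = 1
g(7) = mex{0} = 1
g(8) = mex{0,1} = 2
g(9) = mex{1} = 0
So g(9) = 0.
By the Sprague-Grundy theorem, the Grundy value of a sum of independent games is the XOR of the component values.
Combined value = 5 ⊕ 0 = 5.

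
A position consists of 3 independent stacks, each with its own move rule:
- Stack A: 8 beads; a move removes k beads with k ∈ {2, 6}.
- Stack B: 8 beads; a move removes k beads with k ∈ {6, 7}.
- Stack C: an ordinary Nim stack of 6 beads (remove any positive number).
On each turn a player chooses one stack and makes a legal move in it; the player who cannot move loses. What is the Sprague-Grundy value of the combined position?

For stack A, compute g(0), g(1), … with moves {2, 6}:
g(0) = mex{} = 0
g(1) = mex{} = 0
g(2) = mex{0} = 1
g(3) = mex{0} = 1
g(4) = mex{1} = 0
g(5) = mex{1} = 0
g(6) = mex{0} = 1
g(7) = mex{0} = 1
g(8) = mex{1} = 0
So g(8) = 0.
Grundy values for stack B (subtraction set {6, 7}):
k:     0  1  2  3  4  5  6  7  8
g(k):  0  0  0  0  0  0  1  1  1
So g(8) = 1.
Stack C is a plain Nim stack of size 6, so its Grundy value is 6.
By the Sprague-Grundy theorem, the Grundy value of a sum of independent games is the XOR of the component values.
Combined value = 0 ⊕ 1 ⊕ 6 = 7.

7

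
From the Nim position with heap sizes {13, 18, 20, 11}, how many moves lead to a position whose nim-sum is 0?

Nim-sum: 13 XOR 18 XOR 20 XOR 11 = 0.
The nim-sum is already 0, so every move leaves a nonzero nim-sum — there are no winning moves.

0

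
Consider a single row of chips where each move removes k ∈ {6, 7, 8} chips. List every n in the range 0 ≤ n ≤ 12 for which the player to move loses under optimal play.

0, 1, 2, 3, 4, 5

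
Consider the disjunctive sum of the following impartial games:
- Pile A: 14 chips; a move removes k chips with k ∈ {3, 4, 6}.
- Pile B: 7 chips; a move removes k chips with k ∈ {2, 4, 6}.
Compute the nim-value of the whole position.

2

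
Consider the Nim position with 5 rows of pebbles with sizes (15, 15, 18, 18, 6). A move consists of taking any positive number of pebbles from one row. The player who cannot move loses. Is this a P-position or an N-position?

Compute the nim-sum pairwise:
15 ^ 15 = 0
0 ^ 18 = 18
18 ^ 18 = 0
0 ^ 6 = 6
The nim-sum is 6 ≠ 0, so this is an N-position: the player to move can win.

N-position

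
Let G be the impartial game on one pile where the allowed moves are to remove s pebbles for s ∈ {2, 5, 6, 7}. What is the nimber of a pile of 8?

2

Grundy values for subtraction set {2, 5, 6, 7}:
k:     0  1  2  3  4  5  6  7  8
g(k):  0  0  1  1  0  2  1  3  2
So g(8) = 2.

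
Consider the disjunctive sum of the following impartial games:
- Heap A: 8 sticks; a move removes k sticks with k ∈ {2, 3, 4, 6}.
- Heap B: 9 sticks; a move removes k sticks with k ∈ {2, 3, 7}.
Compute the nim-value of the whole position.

2

For heap A, compute g(0), g(1), … with moves {2, 3, 4, 6}:
g(0) = mex{} = 0
g(1) = mex{} = 0
g(2) = mex{0} = 1
g(3) = mex{0} = 1
g(4) = mex{0,1} = 2
g(5) = mex{0,1} = 2
g(6) = mex{0,1,2} = 3
g(7) = mex{0,1,2} = 3
g(8) = mex{1,2,3} = 0
So g(8) = 0.
Grundy values for heap B (subtraction set {2, 3, 7}):
k:     0  1  2  3  4  5  6  7  8  9
g(k):  0  0  1  1  2  0  0  1  1  2
So g(9) = 2.
The value of a disjunctive sum is the nim-sum of the parts.
Combined value = 0 ⊕ 2 = 2.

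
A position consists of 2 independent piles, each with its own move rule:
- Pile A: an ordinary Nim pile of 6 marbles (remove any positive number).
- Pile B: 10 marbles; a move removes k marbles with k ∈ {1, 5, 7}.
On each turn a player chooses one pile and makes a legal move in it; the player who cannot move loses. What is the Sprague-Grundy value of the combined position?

Pile A is a plain Nim pile of size 6, so its Grundy value is 6.
Grundy values for pile B (subtraction set {1, 5, 7}):
k:     0  1  2  3  4  5  6  7  8  9 10
g(k):  0  1  0  1  0  1  0  1  0  1  0
So g(10) = 0.
By the Sprague-Grundy theorem, the Grundy value of a sum of independent games is the XOR of the component values.
Combined value = 6 XOR 0 = 6.

6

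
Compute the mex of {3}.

0 is not in the set, so the mex is 0.

0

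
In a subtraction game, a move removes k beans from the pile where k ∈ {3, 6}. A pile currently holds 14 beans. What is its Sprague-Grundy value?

1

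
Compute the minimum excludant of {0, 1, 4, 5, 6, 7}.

2

The values 0, 1 are all present; 2 is the first non-negative integer missing from the set.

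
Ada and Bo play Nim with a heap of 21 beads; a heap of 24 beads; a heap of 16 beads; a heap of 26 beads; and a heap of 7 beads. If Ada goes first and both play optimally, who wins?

Bo wins

In binary:
  10101  (21)
  11000  (24)
  10000  (16)
  11010  (26)
  00111  (7)
  -----
  00000  (0)
The nim-sum is 0, so this is a P-position: the player to move is in a losing position under optimal play; Ada is about to move from it and so loses — Bo wins.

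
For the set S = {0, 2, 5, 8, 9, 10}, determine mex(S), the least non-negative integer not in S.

1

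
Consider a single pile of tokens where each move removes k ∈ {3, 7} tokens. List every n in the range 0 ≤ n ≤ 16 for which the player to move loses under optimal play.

0, 1, 2, 6, 10, 11, 12, 16

Compute g(0), g(1), … for moves {3, 7}:
k:     0  1  2  3  4  5  6  7  8  9 10 11 12 13 14 15 16
g(k):  0  0  0  1  1  1  0  2  2  1  0  0  0  1  1  1  0
The P-positions (g = 0) in 0..16 are 0, 1, 2, 6, 10, 11, 12, 16.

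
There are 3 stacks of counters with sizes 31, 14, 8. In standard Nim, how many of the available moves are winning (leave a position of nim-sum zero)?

Compute the nim-sum pairwise:
31 ⊕ 14 = 17
17 ⊕ 8 = 25
The overall nim-sum is X = 25. A stack of size p has a winning move iff p XOR X < p (reduce it to p XOR X).
  31: 31 XOR 25 = 6 < 31 — winning move (to 6).
  14: 14 XOR 25 = 23 ≥ 14 — no move.
  8: 8 XOR 25 = 17 ≥ 8 — no move.
That gives 1 winning move.

1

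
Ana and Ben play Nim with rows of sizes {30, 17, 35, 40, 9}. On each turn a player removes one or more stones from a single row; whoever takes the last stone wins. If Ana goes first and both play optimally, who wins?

Ana wins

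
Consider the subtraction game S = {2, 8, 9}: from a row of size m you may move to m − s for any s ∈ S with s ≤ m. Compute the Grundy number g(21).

0

Grundy values for subtraction set {2, 8, 9}:
k:     0  1  2  3  4  5  6  7  8  9 10 11 12 13 14 15 16 17 18 19 20 21
g(k):  0  0  1  1  0  0  1  1  2  2  3  0  2  1  3  0  0  1  1  2  3  0
So g(21) = 0.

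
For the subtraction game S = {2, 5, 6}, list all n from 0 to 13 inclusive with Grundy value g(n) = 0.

0, 1, 4, 8, 11, 12

Grundy values for subtraction set {2, 5, 6}:
g(0) = mex{} = 0
g(1) = mex{} = 0
g(2) = mex{0} = 1
g(3) = mex{0} = 1
g(4) = mex{1} = 0
g(5) = mex{0,1} = 2
g(6) = mex{0} = 1
g(7) = mex{0,1,2} = 3
g(8) = mex{1} = 0
g(9) = mex{0,1,3} = 2
g(10) = mex{0,2} = 1
g(11) = mex{1,2} = 0
g(12) = mex{1,3} = 0
g(13) = mex{0,3} = 1
The P-positions (g = 0) in 0..13 are 0, 1, 4, 8, 11, 12.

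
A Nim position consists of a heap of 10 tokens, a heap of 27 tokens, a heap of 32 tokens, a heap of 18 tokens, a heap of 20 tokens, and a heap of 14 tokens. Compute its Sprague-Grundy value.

Nim-sum: 10 ^ 27 ^ 32 ^ 18 ^ 20 ^ 14 = 57.

57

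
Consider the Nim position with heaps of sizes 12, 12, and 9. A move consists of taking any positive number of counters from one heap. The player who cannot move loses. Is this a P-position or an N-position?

N-position

Compute the nim-sum pairwise:
12 ⊕ 12 = 0
0 ⊕ 9 = 9
The nim-sum is 9 ≠ 0, so this is an N-position: the player to move can win.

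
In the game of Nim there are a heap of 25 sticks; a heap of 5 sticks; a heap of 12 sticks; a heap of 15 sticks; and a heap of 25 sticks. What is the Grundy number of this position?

Nim-sum: 25 ⊕ 5 ⊕ 12 ⊕ 15 ⊕ 25 = 6.

6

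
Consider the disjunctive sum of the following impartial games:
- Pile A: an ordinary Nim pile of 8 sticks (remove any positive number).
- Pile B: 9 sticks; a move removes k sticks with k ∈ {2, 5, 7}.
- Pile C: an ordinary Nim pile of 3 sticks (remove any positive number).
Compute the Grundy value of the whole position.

9

Pile A is a plain Nim pile of size 8, so its Grundy value is 8.
Build the Grundy sequence for pile B with g(k) = mex{g(k−s) : s ∈ {2, 5, 7}, s ≤ k}:
g(0) = mex{} = 0
g(1) = mex{} = 0
g(2) = mex{0} = 1
g(3) = mex{0} = 1
g(4) = mex{1} = 0
g(5) = mex{0,1} = 2
g(6) = mex{0} = 1
g(7) = mex{0,1,2} = 3
g(8) = mex{0,1} = 2
g(9) = mex{0,1,3} = 2
So g(9) = 2.
Pile C is a plain Nim pile of size 3, so its Grundy value is 3.
By the Sprague-Grundy theorem, the Grundy value of a sum of independent games is the XOR of the component values.
Combined value = 8 ⊕ 2 ⊕ 3 = 9.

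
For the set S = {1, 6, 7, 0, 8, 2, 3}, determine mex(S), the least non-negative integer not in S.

The values 0, 1, 2, 3 are all present; 4 is the first non-negative integer missing from the set.

4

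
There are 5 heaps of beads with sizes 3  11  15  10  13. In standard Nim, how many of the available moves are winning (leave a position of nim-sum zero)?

0

Nim-sum: 3 XOR 11 XOR 15 XOR 10 XOR 13 = 0.
The nim-sum is already 0, so every move leaves a nonzero nim-sum — there are no winning moves.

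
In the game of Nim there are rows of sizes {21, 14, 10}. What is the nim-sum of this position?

Nim-sum: 21 ^ 14 ^ 10 = 17.

17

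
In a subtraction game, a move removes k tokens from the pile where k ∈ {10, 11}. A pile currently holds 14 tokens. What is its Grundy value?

1

Compute g(0), g(1), … for moves {10, 11}:
g(0) = mex{} = 0
g(1) = mex{} = 0
g(2) = mex{} = 0
g(3) = mex{} = 0
g(4) = mex{} = 0
g(5) = mex{} = 0
g(6) = mex{} = 0
g(7) = mex{} = 0
g(8) = mex{} = 0
g(9) = mex{} = 0
g(10) = mex{0} = 1
g(11) = mex{0} = 1
g(12) = mex{0} = 1
g(13) = mex{0} = 1
g(14) = mex{0} = 1
So g(14) = 1.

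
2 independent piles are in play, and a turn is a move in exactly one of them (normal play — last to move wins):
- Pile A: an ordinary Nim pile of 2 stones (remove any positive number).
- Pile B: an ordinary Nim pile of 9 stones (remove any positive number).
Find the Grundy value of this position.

Pile A is a plain Nim pile of size 2, so its Grundy value is 2.
Pile B is a plain Nim pile of size 9, so its Grundy value is 9.
The value of a disjunctive sum is the nim-sum of the parts.
Combined value = 2 ⊕ 9 = 11.

11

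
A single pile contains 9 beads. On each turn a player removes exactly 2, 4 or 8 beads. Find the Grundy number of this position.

Grundy values for subtraction set {2, 4, 8}:
k:     0  1  2  3  4  5  6  7  8  9
g(k):  0  0  1  1  2  2  0  0  1  1
So g(9) = 1.

1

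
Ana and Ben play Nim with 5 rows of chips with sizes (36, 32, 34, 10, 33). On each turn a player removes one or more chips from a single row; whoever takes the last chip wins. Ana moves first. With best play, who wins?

Ana wins

Compute the nim-sum pairwise:
36 ⊕ 32 = 4
4 ⊕ 34 = 38
38 ⊕ 10 = 44
44 ⊕ 33 = 13
The nim-sum is 13 ≠ 0, so this is an N-position: the player to move can win; Ana has a winning move.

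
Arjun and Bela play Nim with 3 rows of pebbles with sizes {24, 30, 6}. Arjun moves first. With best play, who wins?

Compute the nim-sum pairwise:
24 XOR 30 = 6
6 XOR 6 = 0
The nim-sum is 0, so this is a P-position: the player to move is in a losing position under optimal play; Arjun is about to move from it and so loses — Bela wins.

Bela wins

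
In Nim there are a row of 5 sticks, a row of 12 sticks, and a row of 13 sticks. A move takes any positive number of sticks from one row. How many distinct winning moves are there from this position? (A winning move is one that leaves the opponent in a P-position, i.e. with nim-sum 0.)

Compute the nim-sum pairwise:
5 ^ 12 = 9
9 ^ 13 = 4
The overall nim-sum is X = 4. A row of size p has a winning move iff p XOR X < p (reduce it to p XOR X).
  5: 5 XOR 4 = 1 < 5 — winning move (to 1).
  12: 12 XOR 4 = 8 < 12 — winning move (to 8).
  13: 13 XOR 4 = 9 < 13 — winning move (to 9).
That gives 3 winning moves.

3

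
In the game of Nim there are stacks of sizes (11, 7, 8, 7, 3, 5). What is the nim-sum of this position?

Compute the nim-sum pairwise:
11 XOR 7 = 12
12 XOR 8 = 4
4 XOR 7 = 3
3 XOR 3 = 0
0 XOR 5 = 5

5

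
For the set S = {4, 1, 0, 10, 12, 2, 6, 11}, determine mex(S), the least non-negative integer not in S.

3

The values 0, 1, 2 are all present; 3 is the first non-negative integer missing from the set.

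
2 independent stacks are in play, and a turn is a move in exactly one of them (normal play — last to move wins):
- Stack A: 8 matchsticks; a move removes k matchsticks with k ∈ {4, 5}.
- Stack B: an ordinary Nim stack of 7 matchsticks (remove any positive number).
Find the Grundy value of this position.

Grundy values for stack A (subtraction set {4, 5}):
k:     0  1  2  3  4  5  6  7  8
g(k):  0  0  0  0  1  1  1  1  2
So g(8) = 2.
Stack B is a plain Nim stack of size 7, so its Grundy value is 7.
By the Sprague-Grundy theorem, the Grundy value of a sum of independent games is the XOR of the component values.
Combined value = 2 XOR 7 = 5.

5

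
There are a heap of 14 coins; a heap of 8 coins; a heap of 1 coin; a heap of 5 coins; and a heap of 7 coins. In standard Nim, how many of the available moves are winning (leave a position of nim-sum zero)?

Compute the nim-sum pairwise:
14 XOR 8 = 6
6 XOR 1 = 7
7 XOR 5 = 2
2 XOR 7 = 5
The overall nim-sum is X = 5. A heap of size p has a winning move iff p XOR X < p (reduce it to p XOR X).
  14: 14 XOR 5 = 11 < 14 — winning move (to 11).
  8: 8 XOR 5 = 13 ≥ 8 — no move.
  1: 1 XOR 5 = 4 ≥ 1 — no move.
  5: 5 XOR 5 = 0 < 5 — winning move (to 0).
  7: 7 XOR 5 = 2 < 7 — winning move (to 2).
That gives 3 winning moves.

3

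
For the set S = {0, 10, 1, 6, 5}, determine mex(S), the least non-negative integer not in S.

The values 0, 1 are all present; 2 is the first non-negative integer missing from the set.

2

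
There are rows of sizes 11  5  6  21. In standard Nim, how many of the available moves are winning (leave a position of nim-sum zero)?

Write each in binary and XOR column by column:
  01011  (11)
  00101  (5)
  00110  (6)
  10101  (21)
  -----
  11101  (29)
The overall nim-sum is X = 29. A row of size p has a winning move iff p XOR X < p (reduce it to p XOR X).
  11: 11 XOR 29 = 22 ≥ 11 — no move.
  5: 5 XOR 29 = 24 ≥ 5 — no move.
  6: 6 XOR 29 = 27 ≥ 6 — no move.
  21: 21 XOR 29 = 8 < 21 — winning move (to 8).
That gives 1 winning move.

1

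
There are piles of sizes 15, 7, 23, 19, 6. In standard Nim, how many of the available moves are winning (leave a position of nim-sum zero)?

1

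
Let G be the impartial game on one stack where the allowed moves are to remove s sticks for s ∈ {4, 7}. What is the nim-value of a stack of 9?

Grundy values for subtraction set {4, 7}:
k:     0  1  2  3  4  5  6  7  8  9
g(k):  0  0  0  0  1  1  1  1  2  2
So g(9) = 2.

2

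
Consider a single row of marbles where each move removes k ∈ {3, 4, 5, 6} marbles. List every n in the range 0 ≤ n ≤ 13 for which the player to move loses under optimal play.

0, 1, 2, 9, 10, 11

Grundy values for subtraction set {3, 4, 5, 6}:
g(0) = mex{} = 0
g(1) = mex{} = 0
g(2) = mex{} = 0
g(3) = mex{0} = 1
g(4) = mex{0} = 1
g(5) = mex{0} = 1
g(6) = mex{0,1} = 2
g(7) = mex{0,1} = 2
g(8) = mex{0,1} = 2
g(9) = mex{1,2} = 0
g(10) = mex{1,2} = 0
g(11) = mex{1,2} = 0
g(12) = mex{0,2} = 1
g(13) = mex{0,2} = 1
The P-positions (g = 0) in 0..13 are 0, 1, 2, 9, 10, 11.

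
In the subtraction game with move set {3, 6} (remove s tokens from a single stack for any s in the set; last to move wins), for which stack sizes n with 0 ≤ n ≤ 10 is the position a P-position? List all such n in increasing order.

0, 1, 2, 9, 10

Build the Grundy sequence with g(k) = mex{g(k−s) : s ∈ {3, 6}, s ≤ k}:
g(0) = mex{} = 0
g(1) = mex{} = 0
g(2) = mex{} = 0
g(3) = mex{0} = 1
g(4) = mex{0} = 1
g(5) = mex{0} = 1
g(6) = mex{0,1} = 2
g(7) = mex{0,1} = 2
g(8) = mex{0,1} = 2
g(9) = mex{1,2} = 0
g(10) = mex{1,2} = 0
The P-positions (g = 0) in 0..10 are 0, 1, 2, 9, 10.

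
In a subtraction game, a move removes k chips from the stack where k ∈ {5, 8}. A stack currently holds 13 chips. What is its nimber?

0

Build the Grundy sequence with g(k) = mex{g(k−s) : s ∈ {5, 8}, s ≤ k}:
g(0) = mex{} = 0
g(1) = mex{} = 0
g(2) = mex{} = 0
g(3) = mex{} = 0
g(4) = mex{} = 0
g(5) = mex{0} = 1
g(6) = mex{0} = 1
g(7) = mex{0} = 1
g(8) = mex{0} = 1
g(9) = mex{0} = 1
g(10) = mex{0,1} = 2
g(11) = mex{0,1} = 2
g(12) = mex{0,1} = 2
g(13) = mex{1} = 0
So g(13) = 0.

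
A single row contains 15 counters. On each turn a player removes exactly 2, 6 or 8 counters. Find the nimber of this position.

Build the Grundy sequence with g(k) = mex{g(k−s) : s ∈ {2, 6, 8}, s ≤ k}:
k:     0  1  2  3  4  5  6  7  8  9 10 11 12 13 14 15
g(k):  0  0  1  1  0  0  1  1  2  2  3  3  2  2  0  0
So g(15) = 0.

0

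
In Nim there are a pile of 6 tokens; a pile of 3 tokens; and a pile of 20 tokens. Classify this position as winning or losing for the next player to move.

Winning position

Compute the nim-sum pairwise:
6 XOR 3 = 5
5 XOR 20 = 17
The nim-sum is 17 ≠ 0, so this is an N-position: the player to move can win.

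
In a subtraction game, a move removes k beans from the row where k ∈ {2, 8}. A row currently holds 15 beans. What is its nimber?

0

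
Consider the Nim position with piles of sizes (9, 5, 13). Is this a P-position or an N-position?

In binary:
  1001  (9)
  0101  (5)
  1101  (13)
  ----
  0001  (1)
The nim-sum is 1 ≠ 0, so this is an N-position: the player to move can win.

N-position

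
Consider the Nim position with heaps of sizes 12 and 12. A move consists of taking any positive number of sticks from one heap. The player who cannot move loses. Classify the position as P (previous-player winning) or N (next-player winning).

P-position

Nim-sum: 12 XOR 12 = 0.
The nim-sum is 0, so this is a P-position: the player to move is in a losing position under optimal play.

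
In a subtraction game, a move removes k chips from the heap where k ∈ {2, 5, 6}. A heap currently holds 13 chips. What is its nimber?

Build the Grundy sequence with g(k) = mex{g(k−s) : s ∈ {2, 5, 6}, s ≤ k}:
k:     0  1  2  3  4  5  6  7  8  9 10 11 12 13
g(k):  0  0  1  1  0  2  1  3  0  2  1  0  0  1
So g(13) = 1.

1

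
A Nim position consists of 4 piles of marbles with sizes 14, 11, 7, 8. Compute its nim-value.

In binary:
  1110  (14)
  1011  (11)
  0111  (7)
  1000  (8)
  ----
  1010  (10)

10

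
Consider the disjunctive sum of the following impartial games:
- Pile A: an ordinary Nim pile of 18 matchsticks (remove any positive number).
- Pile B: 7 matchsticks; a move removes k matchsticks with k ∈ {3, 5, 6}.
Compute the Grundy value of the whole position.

Pile A is a plain Nim pile of size 18, so its Grundy value is 18.
Build the Grundy sequence for pile B with g(k) = mex{g(k−s) : s ∈ {3, 5, 6}, s ≤ k}:
g(0) = mex{} = 0
g(1) = mex{} = 0
g(2) = mex{} = 0
g(3) = mex{0} = 1
g(4) = mex{0} = 1
g(5) = mex{0} = 1
g(6) = mex{0,1} = 2
g(7) = mex{0,1} = 2
So g(7) = 2.
The value of a disjunctive sum is the nim-sum of the parts.
Combined value = 18 ⊕ 2 = 16.

16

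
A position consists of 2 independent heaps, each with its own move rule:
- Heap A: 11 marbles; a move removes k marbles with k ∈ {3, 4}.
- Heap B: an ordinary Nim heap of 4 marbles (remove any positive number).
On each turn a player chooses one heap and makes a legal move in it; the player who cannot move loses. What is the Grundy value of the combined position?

For heap A, compute g(0), g(1), … with moves {3, 4}:
g(0) = mex{} = 0
g(1) = mex{} = 0
g(2) = mex{} = 0
g(3) = mex{0} = 1
g(4) = mex{0} = 1
g(5) = mex{0} = 1
g(6) = mex{0,1} = 2
g(7) = mex{1} = 0
g(8) = mex{1} = 0
g(9) = mex{1,2} = 0
g(10) = mex{0,2} = 1
g(11) = mex{0} = 1
So g(11) = 1.
Heap B is a plain Nim heap of size 4, so its Grundy value is 4.
The value of a disjunctive sum is the nim-sum of the parts.
Combined value = 1 XOR 4 = 5.

5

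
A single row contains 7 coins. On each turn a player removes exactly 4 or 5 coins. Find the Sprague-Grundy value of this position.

1

Grundy values for subtraction set {4, 5}:
g(0) = mex{} = 0
g(1) = mex{} = 0
g(2) = mex{} = 0
g(3) = mex{} = 0
g(4) = mex{0} = 1
g(5) = mex{0} = 1
g(6) = mex{0} = 1
g(7) = mex{0} = 1
So g(7) = 1.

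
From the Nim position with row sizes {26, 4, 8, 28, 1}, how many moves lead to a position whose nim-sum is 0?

3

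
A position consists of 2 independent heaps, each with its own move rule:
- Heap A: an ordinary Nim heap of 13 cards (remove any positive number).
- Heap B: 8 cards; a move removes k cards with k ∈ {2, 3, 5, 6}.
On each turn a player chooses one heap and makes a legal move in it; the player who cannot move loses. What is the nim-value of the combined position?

13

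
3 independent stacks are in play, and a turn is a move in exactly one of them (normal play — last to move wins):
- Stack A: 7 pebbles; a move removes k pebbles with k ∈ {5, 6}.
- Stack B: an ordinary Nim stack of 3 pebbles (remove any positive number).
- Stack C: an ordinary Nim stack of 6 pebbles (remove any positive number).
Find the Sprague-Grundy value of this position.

Grundy values for stack A (subtraction set {5, 6}):
k:     0  1  2  3  4  5  6  7
g(k):  0  0  0  0  0  1  1  1
So g(7) = 1.
Stack B is a plain Nim stack of size 3, so its Grundy value is 3.
Stack C is a plain Nim stack of size 6, so its Grundy value is 6.
The value of a disjunctive sum is the nim-sum of the parts.
Combined value = 1 XOR 3 XOR 6 = 4.

4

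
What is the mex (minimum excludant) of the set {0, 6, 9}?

1

0 is in the set but 1 is not, so the mex is 1.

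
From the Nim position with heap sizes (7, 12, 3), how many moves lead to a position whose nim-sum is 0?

Nim-sum: 7 XOR 12 XOR 3 = 8.
The overall nim-sum is X = 8. A heap of size p has a winning move iff p XOR X < p (reduce it to p XOR X).
  7: 7 XOR 8 = 15 ≥ 7 — no move.
  12: 12 XOR 8 = 4 < 12 — winning move (to 4).
  3: 3 XOR 8 = 11 ≥ 3 — no move.
That gives 1 winning move.

1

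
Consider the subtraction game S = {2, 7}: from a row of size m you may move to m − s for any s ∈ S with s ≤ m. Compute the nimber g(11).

1

Grundy values for subtraction set {2, 7}:
k:     0  1  2  3  4  5  6  7  8  9 10 11
g(k):  0  0  1  1  0  0  1  1  2  0  0  1
So g(11) = 1.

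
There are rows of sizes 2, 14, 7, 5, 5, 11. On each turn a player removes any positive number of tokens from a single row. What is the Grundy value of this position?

In binary:
  0010  (2)
  1110  (14)
  0111  (7)
  0101  (5)
  0101  (5)
  1011  (11)
  ----
  0000  (0)

0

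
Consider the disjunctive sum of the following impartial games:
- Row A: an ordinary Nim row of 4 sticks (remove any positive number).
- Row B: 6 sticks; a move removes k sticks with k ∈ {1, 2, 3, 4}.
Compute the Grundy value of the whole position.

5

Row A is a plain Nim row of size 4, so its Grundy value is 4.
For row B, compute g(0), g(1), … with moves {1, 2, 3, 4}:
g(0) = mex{} = 0
g(1) = mex{0} = 1
g(2) = mex{0,1} = 2
g(3) = mex{0,1,2} = 3
g(4) = mex{0,1,2,3} = 4
g(5) = mex{1,2,3,4} = 0
g(6) = mex{0,2,3,4} = 1
So g(6) = 1.
By the Sprague-Grundy theorem, the Grundy value of a sum of independent games is the XOR of the component values.
Combined value = 4 XOR 1 = 5.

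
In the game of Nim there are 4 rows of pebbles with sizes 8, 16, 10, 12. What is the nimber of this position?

Write each in binary and XOR column by column:
  01000  (8)
  10000  (16)
  01010  (10)
  01100  (12)
  -----
  11110  (30)

30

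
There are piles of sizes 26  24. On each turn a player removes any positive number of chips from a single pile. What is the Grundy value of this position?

2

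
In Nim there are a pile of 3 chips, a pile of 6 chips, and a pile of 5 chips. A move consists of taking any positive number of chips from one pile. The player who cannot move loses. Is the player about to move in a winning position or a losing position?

Losing position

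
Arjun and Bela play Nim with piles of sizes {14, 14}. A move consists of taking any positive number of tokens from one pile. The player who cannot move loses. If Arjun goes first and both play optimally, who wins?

Bela wins

Nim-sum: 14 XOR 14 = 0.
The nim-sum is 0, so this is a P-position: the player to move is in a losing position under optimal play; Arjun is about to move from it and so loses — Bela wins.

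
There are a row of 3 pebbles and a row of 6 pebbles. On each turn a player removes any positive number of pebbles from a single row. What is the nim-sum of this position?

Write each in binary and XOR column by column:
  011  (3)
  110  (6)
  ---
  101  (5)

5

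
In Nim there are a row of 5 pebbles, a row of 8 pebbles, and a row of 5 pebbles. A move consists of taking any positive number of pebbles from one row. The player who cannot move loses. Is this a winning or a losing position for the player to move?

Winning position

Compute the nim-sum pairwise:
5 ⊕ 8 = 13
13 ⊕ 5 = 8
The nim-sum is 8 ≠ 0, so this is an N-position: the player to move can win.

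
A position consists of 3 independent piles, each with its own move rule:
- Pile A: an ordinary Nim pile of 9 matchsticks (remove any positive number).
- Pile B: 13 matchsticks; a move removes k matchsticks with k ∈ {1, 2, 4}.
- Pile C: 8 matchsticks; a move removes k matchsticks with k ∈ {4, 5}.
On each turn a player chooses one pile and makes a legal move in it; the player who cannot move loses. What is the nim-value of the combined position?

10

Pile A is a plain Nim pile of size 9, so its Grundy value is 9.
For pile B, compute g(0), g(1), … with moves {1, 2, 4}:
k:     0  1  2  3  4  5  6  7  8  9 10 11 12 13
g(k):  0  1  2  0  1  2  0  1  2  0  1  2  0  1
So g(13) = 1.
Build the Grundy sequence for pile C with g(k) = mex{g(k−s) : s ∈ {4, 5}, s ≤ k}:
g(0) = mex{} = 0
g(1) = mex{} = 0
g(2) = mex{} = 0
g(3) = mex{} = 0
g(4) = mex{0} = 1
g(5) = mex{0} = 1
g(6) = mex{0} = 1
g(7) = mex{0} = 1
g(8) = mex{0,1} = 2
So g(8) = 2.
By the Sprague-Grundy theorem, the Grundy value of a sum of independent games is the XOR of the component values.
Combined value = 9 ⊕ 1 ⊕ 2 = 10.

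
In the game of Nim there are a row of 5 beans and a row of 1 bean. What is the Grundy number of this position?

Nim-sum: 5 XOR 1 = 4.

4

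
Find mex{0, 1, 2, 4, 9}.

3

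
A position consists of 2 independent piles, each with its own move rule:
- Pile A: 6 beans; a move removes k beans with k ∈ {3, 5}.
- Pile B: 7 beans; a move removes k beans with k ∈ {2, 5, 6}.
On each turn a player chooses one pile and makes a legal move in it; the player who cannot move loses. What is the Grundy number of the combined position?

1

Grundy values for pile A (subtraction set {3, 5}):
g(0) = mex{} = 0
g(1) = mex{} = 0
g(2) = mex{} = 0
g(3) = mex{0} = 1
g(4) = mex{0} = 1
g(5) = mex{0} = 1
g(6) = mex{0,1} = 2
So g(6) = 2.
For pile B, compute g(0), g(1), … with moves {2, 5, 6}:
k:     0  1  2  3  4  5  6  7
g(k):  0  0  1  1  0  2  1  3
So g(7) = 3.
The value of a disjunctive sum is the nim-sum of the parts.
Combined value = 2 ⊕ 3 = 1.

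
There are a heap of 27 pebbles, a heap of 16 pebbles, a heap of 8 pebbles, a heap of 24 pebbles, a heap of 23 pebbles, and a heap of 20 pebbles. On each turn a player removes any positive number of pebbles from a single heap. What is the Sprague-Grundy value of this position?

24

Compute the nim-sum pairwise:
27 ^ 16 = 11
11 ^ 8 = 3
3 ^ 24 = 27
27 ^ 23 = 12
12 ^ 20 = 24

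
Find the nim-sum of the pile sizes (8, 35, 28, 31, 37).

Compute the nim-sum pairwise:
8 XOR 35 = 43
43 XOR 28 = 55
55 XOR 31 = 40
40 XOR 37 = 13

13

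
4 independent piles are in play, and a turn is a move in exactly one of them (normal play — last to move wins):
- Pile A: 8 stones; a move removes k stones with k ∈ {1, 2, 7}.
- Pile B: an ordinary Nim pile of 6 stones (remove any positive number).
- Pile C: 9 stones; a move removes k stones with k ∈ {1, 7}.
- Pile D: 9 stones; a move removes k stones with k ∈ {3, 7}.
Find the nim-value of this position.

For pile A, compute g(0), g(1), … with moves {1, 2, 7}:
k:     0  1  2  3  4  5  6  7  8
g(k):  0  1  2  0  1  2  0  1  2
So g(8) = 2.
Pile B is a plain Nim pile of size 6, so its Grundy value is 6.
Grundy values for pile C (subtraction set {1, 7}):
k:     0  1  2  3  4  5  6  7  8  9
g(k):  0  1  0  1  0  1  0  1  0  1
So g(9) = 1.
For pile D, compute g(0), g(1), … with moves {3, 7}:
k:     0  1  2  3  4  5  6  7  8  9
g(k):  0  0  0  1  1  1  0  2  2  1
So g(9) = 1.
By the Sprague-Grundy theorem, the Grundy value of a sum of independent games is the XOR of the component values.
Combined value = 2 ⊕ 6 ⊕ 1 ⊕ 1 = 4.

4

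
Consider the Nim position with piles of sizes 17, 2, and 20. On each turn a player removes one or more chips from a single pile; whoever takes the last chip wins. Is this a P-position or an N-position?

N-position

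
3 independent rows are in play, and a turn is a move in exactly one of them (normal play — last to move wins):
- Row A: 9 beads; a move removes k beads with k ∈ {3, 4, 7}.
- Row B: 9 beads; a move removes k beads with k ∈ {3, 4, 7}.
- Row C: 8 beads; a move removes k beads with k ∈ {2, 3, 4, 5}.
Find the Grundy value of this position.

0

Grundy values for row A (subtraction set {3, 4, 7}):
k:     0  1  2  3  4  5  6  7  8  9
g(k):  0  0  0  1  1  1  2  2  2  3
So g(9) = 3.
Build the Grundy sequence for row B with g(k) = mex{g(k−s) : s ∈ {3, 4, 7}, s ≤ k}:
g(0) = mex{} = 0
g(1) = mex{} = 0
g(2) = mex{} = 0
g(3) = mex{0} = 1
g(4) = mex{0} = 1
g(5) = mex{0} = 1
g(6) = mex{0,1} = 2
g(7) = mex{0,1} = 2
g(8) = mex{0,1} = 2
g(9) = mex{0,1,2} = 3
So g(9) = 3.
For row C, compute g(0), g(1), … with moves {2, 3, 4, 5}:
g(0) = mex{} = 0
g(1) = mex{} = 0
g(2) = mex{0} = 1
g(3) = mex{0} = 1
g(4) = mex{0,1} = 2
g(5) = mex{0,1} = 2
g(6) = mex{0,1,2} = 3
g(7) = mex{1,2} = 0
g(8) = mex{1,2,3} = 0
So g(8) = 0.
The value of a disjunctive sum is the nim-sum of the parts.
Combined value = 3 XOR 3 XOR 0 = 0.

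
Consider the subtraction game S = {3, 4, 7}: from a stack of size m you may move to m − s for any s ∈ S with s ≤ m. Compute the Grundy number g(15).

Build the Grundy sequence with g(k) = mex{g(k−s) : s ∈ {3, 4, 7}, s ≤ k}:
k:     0  1  2  3  4  5  6  7  8  9 10 11 12 13 14 15
g(k):  0  0  0  1  1  1  2  2  2  3  0  0  0  1  1  1
So g(15) = 1.

1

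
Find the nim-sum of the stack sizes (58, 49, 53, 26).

In binary:
  111010  (58)
  110001  (49)
  110101  (53)
  011010  (26)
  ------
  100100  (36)

36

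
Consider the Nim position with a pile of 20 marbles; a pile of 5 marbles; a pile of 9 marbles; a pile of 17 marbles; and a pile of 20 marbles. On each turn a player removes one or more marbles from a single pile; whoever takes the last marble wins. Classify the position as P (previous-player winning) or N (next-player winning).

In binary:
  10100  (20)
  00101  (5)
  01001  (9)
  10001  (17)
  10100  (20)
  -----
  11101  (29)
The nim-sum is 29 ≠ 0, so this is an N-position: the player to move can win.

N-position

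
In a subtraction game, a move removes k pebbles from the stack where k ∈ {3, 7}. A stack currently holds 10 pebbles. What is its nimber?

0

Grundy values for subtraction set {3, 7}:
g(0) = mex{} = 0
g(1) = mex{} = 0
g(2) = mex{} = 0
g(3) = mex{0} = 1
g(4) = mex{0} = 1
g(5) = mex{0} = 1
g(6) = mex{1} = 0
g(7) = mex{0,1} = 2
g(8) = mex{0,1} = 2
g(9) = mex{0} = 1
g(10) = mex{1,2} = 0
So g(10) = 0.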